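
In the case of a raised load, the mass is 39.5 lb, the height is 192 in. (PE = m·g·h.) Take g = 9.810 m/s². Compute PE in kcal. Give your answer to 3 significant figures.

PE is given directly by: PE = mgh.
m = 39.5 lb = 17.92 kg; h = 192 in = 4.877 m; g = 9.810 m/s².
PE = 857.2 J  (the unit combination reduces to kg·m²/s² = J)
857.2 J × (1 kcal / 4184 J) = 0.2049 kcal

0.205 kcal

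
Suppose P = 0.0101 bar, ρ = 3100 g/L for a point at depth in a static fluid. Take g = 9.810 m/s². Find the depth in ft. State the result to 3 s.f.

Solving P = ρ·g·h for h: h = P/(ρ·g).
P = 0.0101 bar = 1010 Pa; ρ = 3100 g/L = 3100 kg/m³; g = 9.810 m/s².
h = 0.03321 m
0.03321 m × (1 ft / 0.3048 m) = 0.1090 ft

0.109 ft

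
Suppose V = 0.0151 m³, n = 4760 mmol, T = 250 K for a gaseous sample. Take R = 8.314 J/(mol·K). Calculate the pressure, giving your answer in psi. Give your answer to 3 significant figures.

From the ideal-gas law: P = nRT/V.
V = 0.0151 m³; n = 4760 mmol = 4.760 mol; T = 250 K; R = 8.314 J/(mol·K).
P = 6.552×10^5 Pa  (the unit combination reduces to kg/(m·s²) = Pa)
6.552×10^5 Pa × (1 psi / 6895 Pa) = 95.03 psi

95.0 psi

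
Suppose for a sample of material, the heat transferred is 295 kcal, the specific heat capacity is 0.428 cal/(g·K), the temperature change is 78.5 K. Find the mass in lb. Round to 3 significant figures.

Rearranging: m = Q/(c·ΔT).
Q = 295 kcal = 1.234×10^6 J; c = 0.428 cal/(g·K) = 1791 J/(kg·K); ΔT = 78.5 K.
m = 8.780 kg
8.780 kg × (1 lb / 0.4536 kg) = 19.36 lb

19.4 lb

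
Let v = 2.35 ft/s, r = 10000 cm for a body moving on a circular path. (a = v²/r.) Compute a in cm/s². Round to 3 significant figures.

a is given directly by: a = v²/r.
v = 2.35 ft/s = 0.7163 m/s; r = 10000 cm = 100.0 m.
a = 0.005131 m/s²
0.005131 m/s² × (1 cm/s² / 0.01000 m/s²) = 0.5131 cm/s²

0.513 cm/s²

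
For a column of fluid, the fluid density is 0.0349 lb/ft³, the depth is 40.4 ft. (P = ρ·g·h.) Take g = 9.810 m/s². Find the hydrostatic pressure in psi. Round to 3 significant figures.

Directly: P = ρgh.
ρ = 0.0349 lb/ft³ = 0.5590 kg/m³; h = 40.4 ft = 12.31 m; g = 9.810 m/s².
P = 67.53 Pa
67.53 Pa × (1 psi / 6895 Pa) = 0.009795 psi

0.00979 psi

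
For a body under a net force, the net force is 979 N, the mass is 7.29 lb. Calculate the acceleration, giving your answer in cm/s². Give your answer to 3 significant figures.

Rearranging: a = F/m.
F = 979 N; m = 7.29 lb = 3.307 kg.
a = 296.1 m/s²
296.1 m/s² × (1 cm/s² / 0.01000 m/s²) = 29607 cm/s²

29600 cm/s²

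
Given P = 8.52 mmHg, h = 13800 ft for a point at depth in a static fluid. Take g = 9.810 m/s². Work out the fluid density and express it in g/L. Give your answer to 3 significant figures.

Rearranging: ρ = P/(g·h).
P = 8.52 mmHg = 1136 Pa; h = 13800 ft = 4206 m; g = 9.810 m/s².
ρ = 0.02753 kg/m³
Since 1 g/L = 1 kg/m³, 0.02753 g/L.

0.0275 g/L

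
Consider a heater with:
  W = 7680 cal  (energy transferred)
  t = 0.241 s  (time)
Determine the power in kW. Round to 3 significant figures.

Directly: P = W/t.
W = 7680 cal = 32133 J; t = 0.241 s.
P = 1.333×10^5 W
1.333×10^5 W × (1 kW / 1000 W) = 133.3 kW

133 kW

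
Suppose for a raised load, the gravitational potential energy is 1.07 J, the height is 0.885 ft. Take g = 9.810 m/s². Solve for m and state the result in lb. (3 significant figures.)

Solving PE = m·g·h for m: m = PE/(g·h).
PE = 1.07 J; h = 0.885 ft = 0.2697 m; g = 9.810 m/s².
m = 0.4043 kg
0.4043 kg × (1 lb / 0.4536 kg) = 0.8914 lb

0.891 lb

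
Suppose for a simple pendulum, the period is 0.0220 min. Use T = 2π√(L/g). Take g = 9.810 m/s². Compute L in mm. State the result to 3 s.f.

433 mm

Rearranging T = 2π√(L/g) for L: L = g·(T/2π)².
T = 0.0220 min = 1.320 s; g = 9.810 m/s².
L = 0.4330 m
0.4330 m × (1 mm / 0.001000 m) = 433.0 mm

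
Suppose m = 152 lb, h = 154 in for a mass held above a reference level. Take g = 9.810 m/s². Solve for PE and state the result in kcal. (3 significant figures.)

0.632 kcal

Directly: PE = mgh.
m = 152 lb = 68.95 kg; h = 154 in = 3.912 m; g = 9.810 m/s².
PE = 2646 J  (the unit combination reduces to kg·m²/s² = J)
2646 J × (1 kcal / 4184 J) = 0.6323 kcal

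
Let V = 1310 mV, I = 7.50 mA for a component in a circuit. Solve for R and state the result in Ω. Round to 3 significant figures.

From Ohm's law: R = V/I.
V = 1310 mV = 1.310 V; I = 7.50 mA = 0.007500 A.
R = 174.7 Ω

175 Ω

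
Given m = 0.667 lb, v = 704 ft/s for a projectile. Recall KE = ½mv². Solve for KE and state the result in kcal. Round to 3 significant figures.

KE is given directly by: KE = ½mv².
m = 0.667 lb = 0.3025 kg; v = 704 ft/s = 214.6 m/s.
KE = 6965 J
6965 J × (1 kcal / 4184 J) = 1.665 kcal

1.66 kcal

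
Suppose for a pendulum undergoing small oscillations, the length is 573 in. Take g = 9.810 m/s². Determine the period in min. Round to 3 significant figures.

T is given directly by: T = 2π√(L/g).
L = 573 in = 14.55 m; g = 9.810 m/s².
T = 7.653 s
7.653 s × (1 min / 60.00 s) = 0.1276 min

0.128 min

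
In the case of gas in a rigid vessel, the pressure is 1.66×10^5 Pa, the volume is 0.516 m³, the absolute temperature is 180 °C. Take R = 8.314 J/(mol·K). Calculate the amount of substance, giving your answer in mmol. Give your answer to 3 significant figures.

From the ideal-gas law: n = PV/(RT).
P = 1.66×10^5 Pa; V = 0.516 m³; T = 180 °C = 453.1 K; R = 8.314 J/(mol·K).
n = 22.74 mol
22.74 mol × (1 mmol / 0.001000 mol) = 22736 mmol

22700 mmol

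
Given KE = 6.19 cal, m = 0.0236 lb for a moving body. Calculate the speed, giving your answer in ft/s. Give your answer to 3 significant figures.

Solving KE = ½mv² for v: v = √(2·KE/m).
KE = 6.19 cal = 25.90 J; m = 0.0236 lb = 0.01070 kg.
v = 69.56 m/s
69.56 m/s × (1 ft/s / 0.3048 m/s) = 228.2 ft/s

228 ft/s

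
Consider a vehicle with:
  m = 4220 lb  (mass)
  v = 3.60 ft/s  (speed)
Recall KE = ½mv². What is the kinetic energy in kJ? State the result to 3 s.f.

KE is given directly by: KE = ½mv².
m = 4220 lb = 1914 kg; v = 3.60 ft/s = 1.097 m/s.
KE = 1152 J  (the unit combination reduces to kg·m²/s² = J)
1152 J × (1 kJ / 1000 J) = 1.152 kJ

1.15 kJ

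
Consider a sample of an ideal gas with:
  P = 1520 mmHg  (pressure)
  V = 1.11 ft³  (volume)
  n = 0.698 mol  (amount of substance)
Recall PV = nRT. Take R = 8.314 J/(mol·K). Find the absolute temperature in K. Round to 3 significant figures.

1100 K

From the ideal-gas law: T = PV/(nR).
P = 1520 mmHg = 2.026×10^5 Pa; V = 1.11 ft³ = 0.03143 m³; n = 0.698 mol; R = 8.314 J/(mol·K).
T = 1098 K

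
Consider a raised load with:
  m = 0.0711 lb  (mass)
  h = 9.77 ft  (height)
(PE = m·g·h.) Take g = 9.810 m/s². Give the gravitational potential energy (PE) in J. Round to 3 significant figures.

0.942 J

PE is given directly by: PE = mgh.
m = 0.0711 lb = 0.03225 kg; h = 9.77 ft = 2.978 m; g = 9.810 m/s².
PE = 0.9421 J  (the unit combination reduces to kg·m²/s² = J)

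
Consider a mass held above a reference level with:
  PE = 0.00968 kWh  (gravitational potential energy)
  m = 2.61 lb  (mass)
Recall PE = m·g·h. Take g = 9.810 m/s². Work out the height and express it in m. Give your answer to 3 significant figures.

Rearranging: h = PE/(m·g).
PE = 0.00968 kWh = 34848 J; m = 2.61 lb = 1.184 kg; g = 9.810 m/s².
h = 3001 m

3000 m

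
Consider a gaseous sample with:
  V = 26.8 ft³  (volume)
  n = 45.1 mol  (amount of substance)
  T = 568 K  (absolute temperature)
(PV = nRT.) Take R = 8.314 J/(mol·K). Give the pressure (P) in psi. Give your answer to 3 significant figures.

P is given directly by: P = nRT/V.
V = 26.8 ft³ = 0.7589 m³; n = 45.1 mol; T = 568 K; R = 8.314 J/(mol·K).
P = 2.806×10^5 Pa
2.806×10^5 Pa × (1 psi / 6895 Pa) = 40.70 psi

40.7 psi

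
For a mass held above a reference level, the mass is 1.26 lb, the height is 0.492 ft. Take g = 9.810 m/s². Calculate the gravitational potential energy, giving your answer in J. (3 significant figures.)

Directly: PE = mgh.
m = 1.26 lb = 0.5715 kg; h = 0.492 ft = 0.1500 m; g = 9.810 m/s².
PE = 0.8408 J

0.841 J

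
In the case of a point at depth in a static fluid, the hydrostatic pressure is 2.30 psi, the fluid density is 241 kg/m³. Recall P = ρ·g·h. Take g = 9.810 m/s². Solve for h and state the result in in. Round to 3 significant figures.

264 in

Rearranging P = ρ·g·h for h: h = P/(ρ·g).
P = 2.30 psi = 15858 Pa; ρ = 241 kg/m³; g = 9.810 m/s².
h = 6.708 m
6.708 m × (1 in / 0.02540 m) = 264.1 in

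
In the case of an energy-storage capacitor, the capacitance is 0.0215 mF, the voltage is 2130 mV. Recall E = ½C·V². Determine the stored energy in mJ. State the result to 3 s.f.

0.0488 mJ

Directly: E = ½CV².
C = 0.0215 mF = 2.150×10^-5 F; V = 2130 mV = 2.130 V.
E = 4.877×10^-5 J  (the unit combination reduces to kg·m²/s² = J)
4.877×10^-5 J × (1 mJ / 0.001000 J) = 0.04877 mJ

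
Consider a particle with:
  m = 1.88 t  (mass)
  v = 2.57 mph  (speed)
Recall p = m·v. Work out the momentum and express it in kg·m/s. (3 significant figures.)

p is given directly by: p = mv.
m = 1.88 t = 1880 kg; v = 2.57 mph = 1.149 m/s.
p = 2160 kg·m/s

2160 kg·m/s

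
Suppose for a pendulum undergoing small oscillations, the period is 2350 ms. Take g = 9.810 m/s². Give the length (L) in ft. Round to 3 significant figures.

Rearranging: L = g·(T/2π)².
T = 2350 ms = 2.350 s; g = 9.810 m/s².
L = 1.372 m
1.372 m × (1 ft / 0.3048 m) = 4.502 ft

4.50 ft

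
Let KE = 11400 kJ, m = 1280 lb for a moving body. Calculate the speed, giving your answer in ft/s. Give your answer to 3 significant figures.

650 ft/s

Solving KE = ½mv² for v: v = √(2·KE/m).
KE = 11400 kJ = 1.140×10^7 J; m = 1280 lb = 580.6 kg.
v = 198.2 m/s
198.2 m/s × (1 ft/s / 0.3048 m/s) = 650.2 ft/s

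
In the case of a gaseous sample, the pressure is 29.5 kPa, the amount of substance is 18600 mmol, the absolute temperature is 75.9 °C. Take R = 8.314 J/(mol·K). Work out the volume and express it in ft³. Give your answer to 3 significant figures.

Rearranging PV = nRT for V: V = nRT/P.
P = 29.5 kPa = 29500 Pa; n = 18600 mmol = 18.60 mol; T = 75.9 °C = 349.0 K; R = 8.314 J/(mol·K).
V = 1.830 m³
1.830 m³ × (1 ft³ / 0.02832 m³) = 64.62 ft³

64.6 ft³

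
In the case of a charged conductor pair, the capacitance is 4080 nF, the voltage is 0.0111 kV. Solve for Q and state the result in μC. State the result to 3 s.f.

Solving C = Q/V for Q: Q = CV.
C = 4080 nF = 4.080×10^-6 F; V = 0.0111 kV = 11.10 V.
Q = 4.529×10^-5 C
4.529×10^-5 C × (1 μC / 1.000×10^-6 C) = 45.29 μC

45.3 μC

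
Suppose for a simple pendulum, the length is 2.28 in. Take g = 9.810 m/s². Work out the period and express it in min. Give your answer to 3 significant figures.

0.00805 min

Directly: T = 2π√(L/g).
L = 2.28 in = 0.05791 m; g = 9.810 m/s².
T = 0.4828 s
0.4828 s × (1 min / 60.00 s) = 0.008046 min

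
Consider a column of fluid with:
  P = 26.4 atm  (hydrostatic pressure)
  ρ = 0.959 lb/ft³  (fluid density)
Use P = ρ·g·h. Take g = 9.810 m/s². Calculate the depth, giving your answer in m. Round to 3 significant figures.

Rearranging: h = P/(ρ·g).
P = 26.4 atm = 2.675×10^6 Pa; ρ = 0.959 lb/ft³ = 15.36 kg/m³; g = 9.810 m/s².
h = 17751 m

17800 m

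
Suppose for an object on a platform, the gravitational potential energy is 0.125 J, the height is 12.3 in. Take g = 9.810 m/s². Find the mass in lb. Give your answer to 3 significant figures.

Rearranging PE = m·g·h for m: m = PE/(g·h).
PE = 0.125 J; h = 12.3 in = 0.3124 m; g = 9.810 m/s².
m = 0.04079 kg
0.04079 kg × (1 lb / 0.4536 kg) = 0.08992 lb

0.0899 lb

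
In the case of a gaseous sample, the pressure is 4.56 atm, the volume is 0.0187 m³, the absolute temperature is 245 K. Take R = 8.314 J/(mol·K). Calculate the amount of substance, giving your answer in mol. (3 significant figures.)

Solving PV = nRT for n: n = PV/(RT).
P = 4.56 atm = 4.620×10^5 Pa; V = 0.0187 m³; T = 245 K; R = 8.314 J/(mol·K).
n = 4.242 mol

4.24 mol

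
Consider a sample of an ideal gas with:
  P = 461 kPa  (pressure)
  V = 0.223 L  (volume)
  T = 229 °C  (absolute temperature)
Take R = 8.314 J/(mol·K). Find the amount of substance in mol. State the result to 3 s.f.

0.0246 mol

Rearranging PV = nRT for n: n = PV/(RT).
P = 461 kPa = 4.610×10^5 Pa; V = 0.223 L = 2.230×10^-4 m³; T = 229 °C = 502.1 K; R = 8.314 J/(mol·K).
n = 0.02462 mol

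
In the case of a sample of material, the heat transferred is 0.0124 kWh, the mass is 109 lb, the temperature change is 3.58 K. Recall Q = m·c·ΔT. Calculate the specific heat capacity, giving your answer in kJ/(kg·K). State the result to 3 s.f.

Rearranging: c = Q/(m·ΔT).
Q = 0.0124 kWh = 44640 J; m = 109 lb = 49.44 kg; ΔT = 3.58 K.
c = 252.2 J/(kg·K)
252.2 J/(kg·K) × (1 kJ/(kg·K) / 1000 J/(kg·K)) = 0.2522 kJ/(kg·K)

0.252 kJ/(kg·K)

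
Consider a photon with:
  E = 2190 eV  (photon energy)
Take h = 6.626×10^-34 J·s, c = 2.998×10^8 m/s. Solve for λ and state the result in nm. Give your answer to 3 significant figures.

0.566 nm

Rearranging: λ = hc/E.
E = 2190 eV = 3.509×10^-16 J; h = 6.626×10^-34 J·s; c = 2.998×10^8 m/s.
λ = 5.661×10^-10 m
5.661×10^-10 m × (1 nm / 1.000×10^-9 m) = 0.5661 nm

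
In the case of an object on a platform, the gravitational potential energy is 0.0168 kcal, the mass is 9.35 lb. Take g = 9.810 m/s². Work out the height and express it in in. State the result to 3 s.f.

66.5 in

Rearranging: h = PE/(m·g).
PE = 0.0168 kcal = 70.29 J; m = 9.35 lb = 4.241 kg; g = 9.810 m/s².
h = 1.689 m
1.689 m × (1 in / 0.02540 m) = 66.52 in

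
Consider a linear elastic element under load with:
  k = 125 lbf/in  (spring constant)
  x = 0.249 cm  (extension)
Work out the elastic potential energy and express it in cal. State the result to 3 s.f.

0.0162 cal

U is given directly by: U = ½kx².
k = 125 lbf/in = 21891 N/m; x = 0.249 cm = 0.002490 m.
U = 0.06786 J
0.06786 J × (1 cal / 4.184 J) = 0.01622 cal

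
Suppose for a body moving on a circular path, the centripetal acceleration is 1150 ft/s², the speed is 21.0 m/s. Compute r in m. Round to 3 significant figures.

1.26 m

Rearranging a = v²/r for r: r = v²/a.
a = 1150 ft/s² = 350.5 m/s²; v = 21.0 m/s.
r = 1.258 m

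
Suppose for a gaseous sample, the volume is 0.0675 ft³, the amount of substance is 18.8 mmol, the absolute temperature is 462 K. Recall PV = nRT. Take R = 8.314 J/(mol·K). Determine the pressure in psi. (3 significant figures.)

From the ideal-gas law: P = nRT/V.
V = 0.0675 ft³ = 0.001911 m³; n = 18.8 mmol = 0.01880 mol; T = 462 K; R = 8.314 J/(mol·K).
P = 37780 Pa  (the unit combination reduces to kg/(m·s²) = Pa)
37780 Pa × (1 psi / 6895 Pa) = 5.480 psi

5.48 psi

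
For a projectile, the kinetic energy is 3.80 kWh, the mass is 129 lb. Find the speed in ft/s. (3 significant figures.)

2240 ft/s

Solving KE = ½mv² for v: v = √(2·KE/m).
KE = 3.80 kWh = 1.368×10^7 J; m = 129 lb = 58.51 kg.
v = 683.8 m/s
683.8 m/s × (1 ft/s / 0.3048 m/s) = 2243 ft/s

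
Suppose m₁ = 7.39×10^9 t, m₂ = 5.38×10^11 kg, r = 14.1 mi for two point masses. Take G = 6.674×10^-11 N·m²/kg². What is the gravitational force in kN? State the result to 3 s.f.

515 kN

From Newton's law of gravitation: F = Gm₁m₂/r².
m₁ = 7.39×10^9 t = 7.390×10^12 kg; m₂ = 5.38×10^11 kg; r = 14.1 mi = 22692 m; G = 6.674×10^-11 N·m²/kg².
F = 5.153×10^5 N
5.153×10^5 N × (1 kN / 1000 N) = 515.3 kN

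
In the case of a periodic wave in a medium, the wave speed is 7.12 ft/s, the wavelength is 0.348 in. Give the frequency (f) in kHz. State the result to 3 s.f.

Solving v = f·λ for f: f = v/λ.
v = 7.12 ft/s = 2.170 m/s; λ = 0.348 in = 0.008839 m.
f = 245.5 Hz
245.5 Hz × (1 kHz / 1000 Hz) = 0.2455 kHz

0.246 kHz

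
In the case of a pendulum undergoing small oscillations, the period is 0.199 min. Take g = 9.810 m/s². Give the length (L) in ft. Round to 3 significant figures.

116 ft

Rearranging: L = g·(T/2π)².
T = 0.199 min = 11.94 s; g = 9.810 m/s².
L = 35.43 m
35.43 m × (1 ft / 0.3048 m) = 116.2 ft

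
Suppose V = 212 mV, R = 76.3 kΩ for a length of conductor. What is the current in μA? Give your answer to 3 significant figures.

Solving V = I·R for I: I = V/R.
V = 212 mV = 0.2120 V; R = 76.3 kΩ = 76300 Ω.
I = 2.779×10^-6 A
2.779×10^-6 A × (1 μA / 1.000×10^-6 A) = 2.779 μA

2.78 μA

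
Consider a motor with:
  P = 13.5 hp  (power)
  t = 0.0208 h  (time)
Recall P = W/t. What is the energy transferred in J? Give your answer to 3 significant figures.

7.54×10^5 J

Solving P = W/t for W: W = P·t.
P = 13.5 hp = 10067 W; t = 0.0208 h = 74.88 s.
W = 7.538×10^5 J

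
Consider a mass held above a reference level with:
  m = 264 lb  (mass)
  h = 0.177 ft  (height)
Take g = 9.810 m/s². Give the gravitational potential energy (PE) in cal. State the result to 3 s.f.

15.1 cal

PE is given directly by: PE = mgh.
m = 264 lb = 119.7 kg; h = 0.177 ft = 0.05395 m; g = 9.810 m/s².
PE = 63.38 J
63.38 J × (1 cal / 4.184 J) = 15.15 cal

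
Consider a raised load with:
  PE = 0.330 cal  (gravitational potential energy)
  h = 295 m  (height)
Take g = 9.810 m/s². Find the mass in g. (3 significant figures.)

Solving PE = m·g·h for m: m = PE/(g·h).
PE = 0.330 cal = 1.381 J; h = 295 m; g = 9.810 m/s².
m = 4.771×10^-4 kg
4.771×10^-4 kg × (1 g / 0.001000 kg) = 0.4771 g

0.477 g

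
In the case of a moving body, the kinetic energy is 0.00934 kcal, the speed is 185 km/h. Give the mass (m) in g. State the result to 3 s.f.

Rearranging KE = ½mv² for m: m = 2·KE/v².
KE = 0.00934 kcal = 39.08 J; v = 185 km/h = 51.39 m/s.
m = 0.02960 kg
0.02960 kg × (1 g / 0.001000 kg) = 29.60 g

29.6 g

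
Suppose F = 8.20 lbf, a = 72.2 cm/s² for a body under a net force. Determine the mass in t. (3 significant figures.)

Solving F = m·a for m: m = F/a.
F = 8.20 lbf = 36.48 N; a = 72.2 cm/s² = 0.7220 m/s².
m = 50.52 kg
50.52 kg × (1 t / 1000 kg) = 0.05052 t

0.0505 t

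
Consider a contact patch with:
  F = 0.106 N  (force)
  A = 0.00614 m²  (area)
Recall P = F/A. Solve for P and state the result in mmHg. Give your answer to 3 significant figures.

0.129 mmHg

P is given directly by: P = F/A.
F = 0.106 N; A = 0.00614 m².
P = 17.26 Pa
17.26 Pa × (1 mmHg / 133.3 Pa) = 0.1295 mmHg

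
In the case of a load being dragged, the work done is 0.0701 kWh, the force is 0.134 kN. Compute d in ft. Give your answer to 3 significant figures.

6180 ft

Solving W = F·d for d: d = W/F.
W = 0.0701 kWh = 2.524×10^5 J; F = 0.134 kN = 134.0 N.
d = 1883 m
1883 m × (1 ft / 0.3048 m) = 6179 ft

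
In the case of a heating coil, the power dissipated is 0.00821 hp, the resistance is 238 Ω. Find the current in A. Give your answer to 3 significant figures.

0.160 A

Rearranging: I = √(P/R).
P = 0.00821 hp = 6.122 W; R = 238 Ω.
I = 0.1604 A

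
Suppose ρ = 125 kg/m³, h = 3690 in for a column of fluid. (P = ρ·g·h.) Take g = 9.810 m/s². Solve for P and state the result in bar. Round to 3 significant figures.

1.15 bar

P is given directly by: P = ρgh.
ρ = 125 kg/m³; h = 3690 in = 93.73 m; g = 9.810 m/s².
P = 1.149×10^5 Pa
1.149×10^5 Pa × (1 bar / 1.000×10^5 Pa) = 1.149 bar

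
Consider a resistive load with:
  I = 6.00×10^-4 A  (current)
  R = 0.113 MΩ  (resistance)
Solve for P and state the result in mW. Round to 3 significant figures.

40.7 mW

P is given directly by: P = I²R.
I = 6.00×10^-4 A; R = 0.113 MΩ = 1.130×10^5 Ω.
P = 0.04068 W
0.04068 W × (1 mW / 0.001000 W) = 40.68 mW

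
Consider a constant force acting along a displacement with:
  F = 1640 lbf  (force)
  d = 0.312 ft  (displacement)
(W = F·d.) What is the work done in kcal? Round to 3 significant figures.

0.166 kcal

Directly: W = F·d.
F = 1640 lbf = 7295 N; d = 0.312 ft = 0.09510 m.
W = 693.7 J
693.7 J × (1 kcal / 4184 J) = 0.1658 kcal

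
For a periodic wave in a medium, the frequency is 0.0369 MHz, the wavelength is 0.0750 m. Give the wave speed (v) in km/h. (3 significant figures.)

9960 km/h

v is given directly by: v = fλ.
f = 0.0369 MHz = 36900 Hz; λ = 0.0750 m.
v = 2768 m/s
2768 m/s × (1 km/h / 0.2778 m/s) = 9963 km/h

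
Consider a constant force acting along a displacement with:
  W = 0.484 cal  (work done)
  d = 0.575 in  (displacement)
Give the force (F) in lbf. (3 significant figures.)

31.2 lbf

Rearranging W = F·d for F: F = W/d.
W = 0.484 cal = 2.025 J; d = 0.575 in = 0.01460 m.
F = 138.7 N  (the unit combination reduces to kg·m/s² = N)
138.7 N × (1 lbf / 4.448 N) = 31.17 lbf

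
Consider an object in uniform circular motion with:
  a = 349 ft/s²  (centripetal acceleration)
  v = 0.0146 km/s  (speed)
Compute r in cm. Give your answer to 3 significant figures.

Solving a = v²/r for r: r = v²/a.
a = 349 ft/s² = 106.4 m/s²; v = 0.0146 km/s = 14.60 m/s.
r = 2.004 m
2.004 m × (1 cm / 0.01000 m) = 200.4 cm

200 cm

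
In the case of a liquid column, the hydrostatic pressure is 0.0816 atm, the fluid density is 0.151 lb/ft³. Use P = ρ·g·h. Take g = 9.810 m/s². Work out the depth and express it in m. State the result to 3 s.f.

Solving P = ρ·g·h for h: h = P/(ρ·g).
P = 0.0816 atm = 8268 Pa; ρ = 0.151 lb/ft³ = 2.419 kg/m³; g = 9.810 m/s².
h = 348.4 m

348 m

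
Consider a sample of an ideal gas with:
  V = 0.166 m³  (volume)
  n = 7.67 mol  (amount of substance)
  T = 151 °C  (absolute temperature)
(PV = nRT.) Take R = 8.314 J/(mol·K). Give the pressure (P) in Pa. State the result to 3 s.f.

P is given directly by: P = nRT/V.
V = 0.166 m³; n = 7.67 mol; T = 151 °C = 424.1 K; R = 8.314 J/(mol·K).
P = 1.629×10^5 Pa

1.63×10^5 Pa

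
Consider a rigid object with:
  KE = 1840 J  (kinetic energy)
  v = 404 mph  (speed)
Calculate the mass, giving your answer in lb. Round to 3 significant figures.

Rearranging KE = ½mv² for m: m = 2·KE/v².
KE = 1840 J; v = 404 mph = 180.6 m/s.
m = 0.1128 kg
0.1128 kg × (1 lb / 0.4536 kg) = 0.2487 lb

0.249 lb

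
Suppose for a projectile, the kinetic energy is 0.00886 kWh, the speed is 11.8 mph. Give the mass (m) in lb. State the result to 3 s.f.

5050 lb

Rearranging KE = ½mv² for m: m = 2·KE/v².
KE = 0.00886 kWh = 31896 J; v = 11.8 mph = 5.275 m/s.
m = 2293 kg
2293 kg × (1 lb / 0.4536 kg) = 5054 lb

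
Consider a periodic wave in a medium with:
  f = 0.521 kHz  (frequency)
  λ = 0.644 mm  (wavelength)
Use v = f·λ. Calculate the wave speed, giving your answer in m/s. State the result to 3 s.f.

v is given directly by: v = fλ.
f = 0.521 kHz = 521.0 Hz; λ = 0.644 mm = 6.440×10^-4 m.
v = 0.3355 m/s

0.336 m/s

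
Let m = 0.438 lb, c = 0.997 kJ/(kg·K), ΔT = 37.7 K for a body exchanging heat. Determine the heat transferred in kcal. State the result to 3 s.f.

Q is given directly by: Q = mcΔT.
m = 0.438 lb = 0.1987 kg; c = 0.997 kJ/(kg·K) = 997.0 J/(kg·K); ΔT = 37.7 K.
Q = 7468 J
7468 J × (1 kcal / 4184 J) = 1.785 kcal

1.78 kcal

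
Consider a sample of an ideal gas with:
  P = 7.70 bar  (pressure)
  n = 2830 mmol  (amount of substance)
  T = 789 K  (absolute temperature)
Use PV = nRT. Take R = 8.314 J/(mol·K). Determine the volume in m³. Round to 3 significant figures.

0.0241 m³

From the ideal-gas law: V = nRT/P.
P = 7.70 bar = 7.700×10^5 Pa; n = 2830 mmol = 2.830 mol; T = 789 K; R = 8.314 J/(mol·K).
V = 0.02411 m³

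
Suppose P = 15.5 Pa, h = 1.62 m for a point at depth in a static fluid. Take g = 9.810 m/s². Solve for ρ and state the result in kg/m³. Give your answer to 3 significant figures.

0.975 kg/m³

Rearranging P = ρ·g·h for ρ: ρ = P/(g·h).
P = 15.5 Pa; h = 1.62 m; g = 9.810 m/s².
ρ = 0.9753 kg/m³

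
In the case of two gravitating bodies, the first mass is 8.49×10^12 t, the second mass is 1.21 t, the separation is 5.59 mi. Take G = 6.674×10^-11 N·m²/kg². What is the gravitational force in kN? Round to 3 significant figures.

Directly: F = Gm₁m₂/r².
m₁ = 8.49×10^12 t = 8.490×10^15 kg; m₂ = 1.21 t = 1210 kg; r = 5.59 mi = 8996 m; G = 6.674×10^-11 N·m²/kg².
F = 8.471 N  (the unit combination reduces to kg·m/s² = N)
8.471 N × (1 kN / 1000 N) = 0.008471 kN

0.00847 kN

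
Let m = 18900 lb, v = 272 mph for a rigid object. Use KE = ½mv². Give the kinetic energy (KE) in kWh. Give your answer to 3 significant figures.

17.6 kWh

KE is given directly by: KE = ½mv².
m = 18900 lb = 8573 kg; v = 272 mph = 121.6 m/s.
KE = 6.338×10^7 J  (the unit combination reduces to kg·m²/s² = J)
6.338×10^7 J × (1 kWh / 3.600×10^6 J) = 17.60 kWh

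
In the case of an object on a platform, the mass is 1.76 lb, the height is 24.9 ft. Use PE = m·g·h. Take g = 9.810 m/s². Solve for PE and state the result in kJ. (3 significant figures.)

Directly: PE = mgh.
m = 1.76 lb = 0.7983 kg; h = 24.9 ft = 7.590 m; g = 9.810 m/s².
PE = 59.44 J
59.44 J × (1 kJ / 1000 J) = 0.05944 kJ

0.0594 kJ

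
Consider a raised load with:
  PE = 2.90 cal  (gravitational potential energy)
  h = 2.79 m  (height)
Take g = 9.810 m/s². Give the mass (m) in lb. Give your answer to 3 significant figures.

Solving PE = m·g·h for m: m = PE/(g·h).
PE = 2.90 cal = 12.13 J; h = 2.79 m; g = 9.810 m/s².
m = 0.4433 kg
0.4433 kg × (1 lb / 0.4536 kg) = 0.9774 lb

0.977 lb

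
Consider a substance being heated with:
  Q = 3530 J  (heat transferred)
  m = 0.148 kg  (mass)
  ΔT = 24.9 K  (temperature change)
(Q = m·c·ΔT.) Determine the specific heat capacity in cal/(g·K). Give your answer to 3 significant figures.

0.229 cal/(g·K)

Solving Q = m·c·ΔT for c: c = Q/(m·ΔT).
Q = 3530 J; m = 0.148 kg; ΔT = 24.9 K.
c = 957.9 J/(kg·K)
957.9 J/(kg·K) × (1 cal/(g·K) / 4184 J/(kg·K)) = 0.2289 cal/(g·K)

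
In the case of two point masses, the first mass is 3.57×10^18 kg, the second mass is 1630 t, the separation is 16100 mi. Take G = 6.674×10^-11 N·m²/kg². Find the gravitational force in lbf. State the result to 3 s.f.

From Newton's law of gravitation: F = Gm₁m₂/r².
m₁ = 3.57×10^18 kg; m₂ = 1630 t = 1.630×10^6 kg; r = 16100 mi = 2.591×10^7 m; G = 6.674×10^-11 N·m²/kg².
F = 0.5785 N
0.5785 N × (1 lbf / 4.448 N) = 0.1300 lbf

0.130 lbf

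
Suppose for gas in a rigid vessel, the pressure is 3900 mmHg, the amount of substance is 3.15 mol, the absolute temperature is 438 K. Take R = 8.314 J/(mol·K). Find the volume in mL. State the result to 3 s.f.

22100 mL

Rearranging: V = nRT/P.
P = 3900 mmHg = 5.200×10^5 Pa; n = 3.15 mol; T = 438 K; R = 8.314 J/(mol·K).
V = 0.02206 m³
0.02206 m³ × (1 mL / 1.000×10^-6 m³) = 22061 mL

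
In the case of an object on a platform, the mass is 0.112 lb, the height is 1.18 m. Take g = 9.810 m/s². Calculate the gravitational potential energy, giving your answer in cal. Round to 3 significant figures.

0.141 cal

Directly: PE = mgh.
m = 0.112 lb = 0.05080 kg; h = 1.18 m; g = 9.810 m/s².
PE = 0.5881 J
0.5881 J × (1 cal / 4.184 J) = 0.1406 cal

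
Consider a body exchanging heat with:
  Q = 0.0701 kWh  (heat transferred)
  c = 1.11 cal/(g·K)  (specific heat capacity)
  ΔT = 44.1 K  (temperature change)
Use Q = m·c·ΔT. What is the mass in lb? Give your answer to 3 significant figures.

Rearranging Q = m·c·ΔT for m: m = Q/(c·ΔT).
Q = 0.0701 kWh = 2.524×10^5 J; c = 1.11 cal/(g·K) = 4644 J/(kg·K); ΔT = 44.1 K.
m = 1.232 kg
1.232 kg × (1 lb / 0.4536 kg) = 2.716 lb

2.72 lb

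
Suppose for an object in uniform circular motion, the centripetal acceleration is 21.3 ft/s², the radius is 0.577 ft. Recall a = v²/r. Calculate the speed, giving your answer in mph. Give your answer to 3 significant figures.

Rearranging: v = √(a·r).
a = 21.3 ft/s² = 6.492 m/s²; r = 0.577 ft = 0.1759 m.
v = 1.069 m/s
1.069 m/s × (1 mph / 0.4470 m/s) = 2.390 mph

2.39 mph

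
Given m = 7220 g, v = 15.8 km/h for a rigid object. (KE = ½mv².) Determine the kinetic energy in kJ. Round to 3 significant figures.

Directly: KE = ½mv².
m = 7220 g = 7.220 kg; v = 15.8 km/h = 4.389 m/s.
KE = 69.54 J  (the unit combination reduces to kg·m²/s² = J)
69.54 J × (1 kJ / 1000 J) = 0.06954 kJ

0.0695 kJ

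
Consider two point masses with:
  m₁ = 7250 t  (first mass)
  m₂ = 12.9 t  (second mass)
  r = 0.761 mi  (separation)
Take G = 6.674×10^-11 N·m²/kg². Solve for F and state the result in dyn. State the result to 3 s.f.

Directly: F = Gm₁m₂/r².
m₁ = 7250 t = 7.250×10^6 kg; m₂ = 12.9 t = 12900 kg; r = 0.761 mi = 1225 m; G = 6.674×10^-11 N·m²/kg².
F = 4.161×10^-6 N  (the unit combination reduces to kg·m/s² = N)
4.161×10^-6 N × (1 dyn / 1.000×10^-5 N) = 0.4161 dyn

0.416 dyn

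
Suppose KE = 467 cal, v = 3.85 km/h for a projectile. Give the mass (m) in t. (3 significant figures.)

3.42 t

Rearranging: m = 2·KE/v².
KE = 467 cal = 1954 J; v = 3.85 km/h = 1.069 m/s.
m = 3417 kg
3417 kg × (1 t / 1000 kg) = 3.417 t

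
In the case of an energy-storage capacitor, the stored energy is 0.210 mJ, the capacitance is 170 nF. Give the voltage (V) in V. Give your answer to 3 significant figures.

49.7 V

Rearranging: V = √(2E/C).
E = 0.210 mJ = 2.100×10^-4 J; C = 170 nF = 1.700×10^-7 F.
V = 49.71 V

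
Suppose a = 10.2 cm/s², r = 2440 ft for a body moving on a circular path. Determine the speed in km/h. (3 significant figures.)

31.4 km/h

Rearranging a = v²/r for v: v = √(a·r).
a = 10.2 cm/s² = 0.1020 m/s²; r = 2440 ft = 743.7 m.
v = 8.710 m/s
8.710 m/s × (1 km/h / 0.2778 m/s) = 31.35 km/h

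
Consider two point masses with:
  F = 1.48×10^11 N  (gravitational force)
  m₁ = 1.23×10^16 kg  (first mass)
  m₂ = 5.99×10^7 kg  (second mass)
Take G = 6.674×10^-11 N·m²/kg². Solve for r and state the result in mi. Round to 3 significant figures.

0.0113 mi

From Newton's law of gravitation: r = √(G·m₁m₂/F).
F = 1.48×10^11 N; m₁ = 1.23×10^16 kg; m₂ = 5.99×10^7 kg; G = 6.674×10^-11 N·m²/kg².
r = 18.23 m
18.23 m × (1 mi / 1609 m) = 0.01133 mi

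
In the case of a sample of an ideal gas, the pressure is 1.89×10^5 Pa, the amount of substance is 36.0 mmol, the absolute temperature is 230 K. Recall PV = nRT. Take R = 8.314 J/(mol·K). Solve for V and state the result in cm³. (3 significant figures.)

Rearranging: V = nRT/P.
P = 1.89×10^5 Pa; n = 36.0 mmol = 0.03600 mol; T = 230 K; R = 8.314 J/(mol·K).
V = 3.642×10^-4 m³
3.642×10^-4 m³ × (1 cm³ / 1.000×10^-6 m³) = 364.2 cm³

364 cm³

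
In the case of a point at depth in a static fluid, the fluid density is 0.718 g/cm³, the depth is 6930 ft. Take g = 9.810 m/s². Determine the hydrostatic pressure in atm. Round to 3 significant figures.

147 atm

Directly: P = ρgh.
ρ = 0.718 g/cm³ = 718.0 kg/m³; h = 6930 ft = 2112 m; g = 9.810 m/s².
P = 1.488×10^7 Pa
1.488×10^7 Pa × (1 atm / 1.013×10^5 Pa) = 146.8 atm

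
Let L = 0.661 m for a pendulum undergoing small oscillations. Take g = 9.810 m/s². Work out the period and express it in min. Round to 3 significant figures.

0.0272 min

Directly: T = 2π√(L/g).
L = 0.661 m; g = 9.810 m/s².
T = 1.631 s
1.631 s × (1 min / 60.00 s) = 0.02718 min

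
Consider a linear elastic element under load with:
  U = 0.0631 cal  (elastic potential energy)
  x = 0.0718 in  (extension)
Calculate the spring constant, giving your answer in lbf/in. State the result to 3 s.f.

Solving U = ½k·x² for k: k = 2U/x².
U = 0.0631 cal = 0.2640 J; x = 0.0718 in = 0.001824 m.
k = 1.588×10^5 N/m
1.588×10^5 N/m × (1 lbf/in / 175.1 N/m) = 906.5 lbf/in

907 lbf/in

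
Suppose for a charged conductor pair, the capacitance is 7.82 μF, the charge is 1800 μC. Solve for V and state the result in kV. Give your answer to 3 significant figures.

0.230 kV

Rearranging C = Q/V for V: V = Q/C.
C = 7.82 μF = 7.820×10^-6 F; Q = 1800 μC = 0.001800 C.
V = 230.2 V  (the unit combination reduces to kg·m²/(A·s³) = V)
230.2 V × (1 kV / 1000 V) = 0.2302 kV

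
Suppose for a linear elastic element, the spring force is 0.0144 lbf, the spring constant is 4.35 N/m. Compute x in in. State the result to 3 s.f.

Rearranging F = k·x for x: x = F/k.
F = 0.0144 lbf = 0.06405 N; k = 4.35 N/m.
x = 0.01473 m
0.01473 m × (1 in / 0.02540 m) = 0.5797 in

0.580 in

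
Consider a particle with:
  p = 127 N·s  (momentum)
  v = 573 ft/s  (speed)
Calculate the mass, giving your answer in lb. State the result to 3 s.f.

Rearranging p = m·v for m: m = p/v.
p = 127 N·s = 127.0 kg·m/s; v = 573 ft/s = 174.7 m/s.
m = 0.7272 kg
0.7272 kg × (1 lb / 0.4536 kg) = 1.603 lb

1.60 lb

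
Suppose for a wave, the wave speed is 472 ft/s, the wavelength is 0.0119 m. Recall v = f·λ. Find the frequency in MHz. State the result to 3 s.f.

Solving v = f·λ for f: f = v/λ.
v = 472 ft/s = 143.9 m/s; λ = 0.0119 m.
f = 12090 Hz
12090 Hz × (1 MHz / 1.000×10^6 Hz) = 0.01209 MHz

0.0121 MHz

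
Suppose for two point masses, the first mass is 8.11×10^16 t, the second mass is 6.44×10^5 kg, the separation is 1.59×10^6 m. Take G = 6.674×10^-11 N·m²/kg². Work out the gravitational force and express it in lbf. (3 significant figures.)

310 lbf

Directly: F = Gm₁m₂/r².
m₁ = 8.11×10^16 t = 8.110×10^19 kg; m₂ = 6.44×10^5 kg; r = 1.59×10^6 m; G = 6.674×10^-11 N·m²/kg².
F = 1379 N
1379 N × (1 lbf / 4.448 N) = 310.0 lbf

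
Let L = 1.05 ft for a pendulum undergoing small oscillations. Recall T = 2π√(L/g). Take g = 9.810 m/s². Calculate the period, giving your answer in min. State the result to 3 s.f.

Directly: T = 2π√(L/g).
L = 1.05 ft = 0.3200 m; g = 9.810 m/s².
T = 1.135 s
1.135 s × (1 min / 60.00 s) = 0.01891 min

0.0189 min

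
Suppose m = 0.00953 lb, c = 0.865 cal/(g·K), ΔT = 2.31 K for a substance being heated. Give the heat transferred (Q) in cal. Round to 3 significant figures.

Q is given directly by: Q = mcΔT.
m = 0.00953 lb = 0.004323 kg; c = 0.865 cal/(g·K) = 3619 J/(kg·K); ΔT = 2.31 K.
Q = 36.14 J  (the unit combination reduces to kg·m²/s² = J)
36.14 J × (1 cal / 4.184 J) = 8.637 cal

8.64 cal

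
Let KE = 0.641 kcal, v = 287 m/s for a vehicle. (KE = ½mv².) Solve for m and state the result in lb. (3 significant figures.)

0.144 lb

Rearranging KE = ½mv² for m: m = 2·KE/v².
KE = 0.641 kcal = 2682 J; v = 287 m/s.
m = 0.06512 kg
0.06512 kg × (1 lb / 0.4536 kg) = 0.1436 lb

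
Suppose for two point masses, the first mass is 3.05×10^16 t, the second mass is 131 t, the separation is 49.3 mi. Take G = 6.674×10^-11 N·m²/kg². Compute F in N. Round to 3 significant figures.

From Newton's law of gravitation: F = Gm₁m₂/r².
m₁ = 3.05×10^16 t = 3.050×10^19 kg; m₂ = 131 t = 1.310×10^5 kg; r = 49.3 mi = 79341 m; G = 6.674×10^-11 N·m²/kg².
F = 42361 N

42400 N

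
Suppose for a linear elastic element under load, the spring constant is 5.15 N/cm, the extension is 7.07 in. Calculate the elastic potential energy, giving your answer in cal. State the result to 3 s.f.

1.98 cal

U is given directly by: U = ½kx².
k = 5.15 N/cm = 515.0 N/m; x = 7.07 in = 0.1796 m.
U = 8.304 J
8.304 J × (1 cal / 4.184 J) = 1.985 cal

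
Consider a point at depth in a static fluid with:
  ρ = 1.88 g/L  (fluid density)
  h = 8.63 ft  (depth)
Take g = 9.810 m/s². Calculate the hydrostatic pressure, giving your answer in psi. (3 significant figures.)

Directly: P = ρgh.
ρ = 1.88 g/L = 1.880 kg/m³; h = 8.63 ft = 2.630 m; g = 9.810 m/s².
P = 48.51 Pa
48.51 Pa × (1 psi / 6895 Pa) = 0.007036 psi

0.00704 psi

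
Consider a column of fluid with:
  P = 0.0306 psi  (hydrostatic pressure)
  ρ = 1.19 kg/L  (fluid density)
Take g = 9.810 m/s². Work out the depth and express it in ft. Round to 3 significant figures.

0.0593 ft

Rearranging P = ρ·g·h for h: h = P/(ρ·g).
P = 0.0306 psi = 211.0 Pa; ρ = 1.19 kg/L = 1190 kg/m³; g = 9.810 m/s².
h = 0.01807 m
0.01807 m × (1 ft / 0.3048 m) = 0.05929 ft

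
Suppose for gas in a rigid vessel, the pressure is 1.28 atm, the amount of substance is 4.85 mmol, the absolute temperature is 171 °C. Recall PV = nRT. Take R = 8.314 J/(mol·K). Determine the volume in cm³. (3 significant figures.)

From the ideal-gas law: V = nRT/P.
P = 1.28 atm = 1.297×10^5 Pa; n = 4.85 mmol = 0.004850 mol; T = 171 °C = 444.1 K; R = 8.314 J/(mol·K).
V = 1.381×10^-4 m³
1.381×10^-4 m³ × (1 cm³ / 1.000×10^-6 m³) = 138.1 cm³

138 cm³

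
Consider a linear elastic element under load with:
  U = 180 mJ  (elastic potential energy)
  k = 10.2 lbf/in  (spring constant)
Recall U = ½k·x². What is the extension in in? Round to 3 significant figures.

Solving U = ½k·x² for x: x = √(2U/k).
U = 180 mJ = 0.1800 J; k = 10.2 lbf/in = 1786 N/m.
x = 0.01420 m
0.01420 m × (1 in / 0.02540 m) = 0.5589 in

0.559 in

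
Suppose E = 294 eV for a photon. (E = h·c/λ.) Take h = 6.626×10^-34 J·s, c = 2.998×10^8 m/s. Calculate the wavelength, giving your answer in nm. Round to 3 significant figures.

4.22 nm

Rearranging E = h·c/λ for λ: λ = hc/E.
E = 294 eV = 4.710×10^-17 J; h = 6.626×10^-34 J·s; c = 2.998×10^8 m/s.
λ = 4.217×10^-9 m
4.217×10^-9 m × (1 nm / 1.000×10^-9 m) = 4.217 nm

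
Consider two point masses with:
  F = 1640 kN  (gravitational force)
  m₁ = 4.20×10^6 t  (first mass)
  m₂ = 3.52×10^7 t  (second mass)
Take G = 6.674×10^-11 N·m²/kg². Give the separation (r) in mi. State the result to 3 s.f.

0.0482 mi

From Newton's law of gravitation: r = √(G·m₁m₂/F).
F = 1640 kN = 1.640×10^6 N; m₁ = 4.20×10^6 t = 4.200×10^9 kg; m₂ = 3.52×10^7 t = 3.520×10^10 kg; G = 6.674×10^-11 N·m²/kg².
r = 77.57 m
77.57 m × (1 mi / 1609 m) = 0.04820 mi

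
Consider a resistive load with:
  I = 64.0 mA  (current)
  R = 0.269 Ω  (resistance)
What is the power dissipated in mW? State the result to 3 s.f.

1.10 mW

Directly: P = I²R.
I = 64.0 mA = 0.06400 A; R = 0.269 Ω.
P = 0.001102 W  (the unit combination reduces to kg·m²/s³ = W)
0.001102 W × (1 mW / 0.001000 W) = 1.102 mW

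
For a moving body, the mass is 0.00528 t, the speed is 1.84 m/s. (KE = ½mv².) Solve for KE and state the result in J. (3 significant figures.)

8.94 J

Directly: KE = ½mv².
m = 0.00528 t = 5.280 kg; v = 1.84 m/s.
KE = 8.938 J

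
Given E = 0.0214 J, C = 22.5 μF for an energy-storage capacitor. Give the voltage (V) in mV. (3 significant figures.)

43600 mV

Solving E = ½C·V² for V: V = √(2E/C).
E = 0.0214 J; C = 22.5 μF = 2.250×10^-5 F.
V = 43.61 V
43.61 V × (1 mV / 0.001000 V) = 43614 mV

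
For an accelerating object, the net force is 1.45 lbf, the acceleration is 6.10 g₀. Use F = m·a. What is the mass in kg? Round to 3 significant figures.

0.108 kg

From Newton's second law: m = F/a.
F = 1.45 lbf = 6.450 N; a = 6.10 g₀ = 59.82 m/s².
m = 0.1078 kg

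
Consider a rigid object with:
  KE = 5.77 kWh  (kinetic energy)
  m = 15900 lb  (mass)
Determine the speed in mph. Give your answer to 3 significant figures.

Rearranging: v = √(2·KE/m).
KE = 5.77 kWh = 2.077×10^7 J; m = 15900 lb = 7212 kg.
v = 75.90 m/s
75.90 m/s × (1 mph / 0.4470 m/s) = 169.8 mph

170 mph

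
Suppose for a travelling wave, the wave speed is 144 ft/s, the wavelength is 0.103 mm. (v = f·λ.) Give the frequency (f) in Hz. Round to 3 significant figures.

Solving v = f·λ for f: f = v/λ.
v = 144 ft/s = 43.89 m/s; λ = 0.103 mm = 1.030×10^-4 m.
f = 4.261×10^5 Hz

4.26×10^5 Hz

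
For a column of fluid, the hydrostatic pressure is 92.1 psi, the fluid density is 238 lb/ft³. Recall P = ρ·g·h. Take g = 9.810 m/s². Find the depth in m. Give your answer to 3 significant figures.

Rearranging P = ρ·g·h for h: h = P/(ρ·g).
P = 92.1 psi = 6.350×10^5 Pa; ρ = 238 lb/ft³ = 3812 kg/m³; g = 9.810 m/s².
h = 16.98 m

17.0 m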